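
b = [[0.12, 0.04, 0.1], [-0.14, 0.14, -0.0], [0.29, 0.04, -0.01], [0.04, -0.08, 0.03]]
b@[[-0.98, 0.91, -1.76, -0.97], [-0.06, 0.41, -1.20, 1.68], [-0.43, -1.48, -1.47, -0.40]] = [[-0.16, -0.02, -0.41, -0.09], [0.13, -0.07, 0.08, 0.37], [-0.28, 0.3, -0.54, -0.21], [-0.05, -0.04, -0.02, -0.19]]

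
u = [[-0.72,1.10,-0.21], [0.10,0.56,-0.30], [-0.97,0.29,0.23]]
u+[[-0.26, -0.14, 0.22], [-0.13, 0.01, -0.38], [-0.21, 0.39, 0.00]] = [[-0.98, 0.96, 0.01], [-0.03, 0.57, -0.68], [-1.18, 0.68, 0.23]]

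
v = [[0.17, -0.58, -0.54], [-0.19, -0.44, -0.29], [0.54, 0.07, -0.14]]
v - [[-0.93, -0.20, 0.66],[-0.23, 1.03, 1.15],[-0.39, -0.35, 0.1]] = [[1.1, -0.38, -1.20],[0.04, -1.47, -1.44],[0.93, 0.42, -0.24]]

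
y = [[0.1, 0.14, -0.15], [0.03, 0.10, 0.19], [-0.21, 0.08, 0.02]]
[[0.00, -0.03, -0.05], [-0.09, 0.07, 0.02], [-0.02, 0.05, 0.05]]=y @ [[-0.04, -0.14, -0.23], [-0.27, 0.23, -0.00], [-0.3, 0.29, 0.16]]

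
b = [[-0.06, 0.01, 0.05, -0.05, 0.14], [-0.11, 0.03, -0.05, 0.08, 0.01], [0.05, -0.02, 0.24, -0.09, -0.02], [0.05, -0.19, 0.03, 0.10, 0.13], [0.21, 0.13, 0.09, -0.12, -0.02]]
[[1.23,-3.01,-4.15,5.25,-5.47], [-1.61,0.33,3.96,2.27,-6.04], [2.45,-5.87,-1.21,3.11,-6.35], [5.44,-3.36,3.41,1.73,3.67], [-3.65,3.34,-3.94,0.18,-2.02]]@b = [[-0.84, -1.7, -1.12, 1.25, 1.02],  [-0.9, -1.3, 0.38, 0.70, 0.11],  [-0.74, -1.54, -0.35, 0.59, 0.84],  [1.07, 0.03, 1.64, -1.12, 0.81],  [-0.76, -0.15, -1.47, 1.06, -0.34]]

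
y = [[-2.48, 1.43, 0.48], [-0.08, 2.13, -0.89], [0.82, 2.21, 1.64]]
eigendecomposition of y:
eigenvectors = [[0.98+0.00j, (-0.15-0.12j), -0.15+0.12j], [-0.02+0.00j, -0.06-0.51j, -0.06+0.51j], [(-0.18+0j), -0.84+0.00j, (-0.84-0j)]]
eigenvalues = [(-2.59+0j), (1.94+1.46j), (1.94-1.46j)]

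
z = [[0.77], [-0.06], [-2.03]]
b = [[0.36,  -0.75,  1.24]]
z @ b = [[0.28, -0.58, 0.95], [-0.02, 0.04, -0.07], [-0.73, 1.52, -2.52]]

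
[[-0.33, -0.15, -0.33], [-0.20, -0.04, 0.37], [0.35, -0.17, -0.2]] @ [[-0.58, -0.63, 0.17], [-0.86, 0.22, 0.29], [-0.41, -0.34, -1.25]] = [[0.46, 0.29, 0.31], [-0.00, -0.01, -0.51], [0.03, -0.19, 0.26]]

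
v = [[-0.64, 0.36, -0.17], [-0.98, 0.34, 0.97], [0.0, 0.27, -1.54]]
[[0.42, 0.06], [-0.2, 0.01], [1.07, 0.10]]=v @ [[-0.08,  -0.02], [0.77,  0.10], [-0.56,  -0.05]]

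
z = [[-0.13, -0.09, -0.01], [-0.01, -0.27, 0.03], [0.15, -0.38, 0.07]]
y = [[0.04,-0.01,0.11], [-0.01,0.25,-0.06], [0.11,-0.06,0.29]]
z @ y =[[-0.01, -0.02, -0.01], [0.01, -0.07, 0.02], [0.02, -0.1, 0.06]]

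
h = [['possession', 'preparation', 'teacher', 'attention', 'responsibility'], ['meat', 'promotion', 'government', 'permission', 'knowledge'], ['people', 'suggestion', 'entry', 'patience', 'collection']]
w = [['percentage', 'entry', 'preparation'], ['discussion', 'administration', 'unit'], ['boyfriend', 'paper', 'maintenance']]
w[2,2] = 'maintenance'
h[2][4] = 'collection'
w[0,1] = 'entry'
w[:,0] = ['percentage', 'discussion', 'boyfriend']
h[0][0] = 'possession'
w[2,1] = 'paper'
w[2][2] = 'maintenance'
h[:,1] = ['preparation', 'promotion', 'suggestion']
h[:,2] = ['teacher', 'government', 'entry']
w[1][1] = 'administration'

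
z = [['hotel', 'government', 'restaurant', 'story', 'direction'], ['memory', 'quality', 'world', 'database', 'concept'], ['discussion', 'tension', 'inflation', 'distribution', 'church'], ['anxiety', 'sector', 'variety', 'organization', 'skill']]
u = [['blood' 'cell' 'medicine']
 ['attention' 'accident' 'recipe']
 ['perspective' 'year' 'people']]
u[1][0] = 'attention'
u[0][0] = 'blood'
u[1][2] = 'recipe'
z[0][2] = 'restaurant'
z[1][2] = 'world'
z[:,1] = ['government', 'quality', 'tension', 'sector']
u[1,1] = 'accident'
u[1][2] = 'recipe'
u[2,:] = ['perspective', 'year', 'people']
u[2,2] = 'people'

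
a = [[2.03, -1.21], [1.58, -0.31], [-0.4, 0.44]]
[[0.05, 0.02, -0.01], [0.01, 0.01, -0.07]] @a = [[0.14,-0.07], [0.06,-0.05]]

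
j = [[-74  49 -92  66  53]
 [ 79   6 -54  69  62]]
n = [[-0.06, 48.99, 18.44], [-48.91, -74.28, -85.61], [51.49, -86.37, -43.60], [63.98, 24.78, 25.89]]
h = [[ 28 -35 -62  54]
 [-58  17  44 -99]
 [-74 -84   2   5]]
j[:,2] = [-92, -54]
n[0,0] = -0.06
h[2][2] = 2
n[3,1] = 24.78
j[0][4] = 53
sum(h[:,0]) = -104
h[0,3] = 54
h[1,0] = -58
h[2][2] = 2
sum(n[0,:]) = 67.37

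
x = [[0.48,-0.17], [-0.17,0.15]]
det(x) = 0.04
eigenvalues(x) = [0.55, 0.08]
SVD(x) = [[-0.92, 0.39],  [0.39, 0.92]] @ diag([0.5519071548096427, 0.07809284519035732]) @ [[-0.92, 0.39],[0.39, 0.92]]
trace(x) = 0.63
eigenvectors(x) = [[0.92, 0.39], [-0.39, 0.92]]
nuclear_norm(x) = 0.63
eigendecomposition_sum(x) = [[0.47, -0.2], [-0.20, 0.08]] + [[0.01, 0.03], [0.03, 0.07]]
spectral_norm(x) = 0.55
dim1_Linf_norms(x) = [0.48, 0.17]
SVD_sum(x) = [[0.47, -0.2], [-0.2, 0.08]] + [[0.01,0.03], [0.03,0.07]]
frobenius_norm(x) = 0.56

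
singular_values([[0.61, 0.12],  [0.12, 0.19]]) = [0.64, 0.16]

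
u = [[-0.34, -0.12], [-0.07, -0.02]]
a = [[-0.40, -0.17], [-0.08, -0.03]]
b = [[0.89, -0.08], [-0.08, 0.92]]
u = a @ b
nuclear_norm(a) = 0.45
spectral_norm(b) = 0.99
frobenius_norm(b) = 1.29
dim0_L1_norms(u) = [0.41, 0.14]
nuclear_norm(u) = 0.37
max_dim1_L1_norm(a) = 0.57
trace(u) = -0.36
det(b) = 0.81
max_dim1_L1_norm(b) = 1.0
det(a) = -0.00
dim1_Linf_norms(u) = [0.34, 0.07]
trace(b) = 1.81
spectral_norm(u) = 0.37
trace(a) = -0.43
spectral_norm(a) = 0.44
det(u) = -0.00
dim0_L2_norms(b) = [0.89, 0.92]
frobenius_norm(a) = 0.44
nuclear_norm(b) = 1.81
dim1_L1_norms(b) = [0.97, 1.0]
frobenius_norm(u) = 0.37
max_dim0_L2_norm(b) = 0.92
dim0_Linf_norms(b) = [0.89, 0.92]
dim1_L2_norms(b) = [0.89, 0.92]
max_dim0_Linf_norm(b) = 0.92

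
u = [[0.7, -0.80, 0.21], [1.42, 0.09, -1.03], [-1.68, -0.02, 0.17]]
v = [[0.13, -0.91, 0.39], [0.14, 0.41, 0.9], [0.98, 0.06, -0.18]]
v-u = [[-0.57, -0.11, 0.18], [-1.28, 0.32, 1.93], [2.66, 0.08, -0.35]]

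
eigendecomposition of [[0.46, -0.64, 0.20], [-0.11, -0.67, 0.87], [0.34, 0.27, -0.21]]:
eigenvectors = [[(-0.39+0j), (-0.73+0j), -0.73-0.00j], [-0.84+0.00j, (-0.27+0.3j), -0.27-0.30j], [0.39+0.00j, -0.47+0.30j, (-0.47-0.3j)]]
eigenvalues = [(-1.13+0j), (0.35+0.18j), (0.35-0.18j)]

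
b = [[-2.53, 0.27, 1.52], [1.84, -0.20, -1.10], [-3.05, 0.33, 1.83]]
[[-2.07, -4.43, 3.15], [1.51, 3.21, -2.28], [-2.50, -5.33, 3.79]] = b@[[1.07, 1.73, -0.23],[-0.35, 1.45, -0.4],[0.48, -0.29, 1.76]]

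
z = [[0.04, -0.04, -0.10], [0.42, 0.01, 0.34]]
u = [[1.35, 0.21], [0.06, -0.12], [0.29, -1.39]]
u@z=[[0.14,-0.05,-0.06],[-0.05,-0.0,-0.05],[-0.57,-0.03,-0.5]]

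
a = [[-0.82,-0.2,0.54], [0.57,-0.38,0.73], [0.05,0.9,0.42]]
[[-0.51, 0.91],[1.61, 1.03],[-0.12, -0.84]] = a@[[1.33, -0.20], [-0.60, -1.33], [0.85, 0.88]]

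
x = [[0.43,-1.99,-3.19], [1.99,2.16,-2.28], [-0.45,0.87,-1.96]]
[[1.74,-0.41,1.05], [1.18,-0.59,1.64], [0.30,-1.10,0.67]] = x @[[0.43,0.4,0.29], [-0.22,-0.27,0.11], [-0.35,0.35,-0.36]]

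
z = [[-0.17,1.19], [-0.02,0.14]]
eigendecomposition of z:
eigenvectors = [[-0.99, -0.99], [-0.12, -0.14]]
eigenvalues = [-0.03, 0.0]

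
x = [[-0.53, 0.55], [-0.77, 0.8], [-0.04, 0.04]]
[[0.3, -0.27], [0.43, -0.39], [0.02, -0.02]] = x @ [[-0.76, 0.09], [-0.19, -0.4]]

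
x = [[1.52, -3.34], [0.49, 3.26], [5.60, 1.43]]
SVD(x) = [[-0.04, 0.78], [-0.27, -0.61], [-0.96, 0.14]] @ diag([5.970416322592097, 4.700290303260625]) @ [[-0.93, -0.36],[0.36, -0.93]]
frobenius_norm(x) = 7.60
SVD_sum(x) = [[0.21, 0.08], [1.52, 0.58], [5.36, 2.05]] + [[1.31,-3.42],[-1.03,2.68],[0.24,-0.62]]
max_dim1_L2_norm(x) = 5.78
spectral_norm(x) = 5.97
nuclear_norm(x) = 10.67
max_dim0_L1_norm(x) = 8.03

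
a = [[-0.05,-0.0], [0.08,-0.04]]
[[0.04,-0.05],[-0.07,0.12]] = a @ [[-0.78,0.9], [0.17,-1.10]]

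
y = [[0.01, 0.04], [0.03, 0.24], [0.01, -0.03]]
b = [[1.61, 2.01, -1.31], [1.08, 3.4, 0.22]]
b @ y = [[0.06, 0.59], [0.12, 0.85]]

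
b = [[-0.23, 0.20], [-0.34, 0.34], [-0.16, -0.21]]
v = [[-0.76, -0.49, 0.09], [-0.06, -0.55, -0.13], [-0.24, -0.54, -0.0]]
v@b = [[0.33,-0.34],[0.22,-0.17],[0.24,-0.23]]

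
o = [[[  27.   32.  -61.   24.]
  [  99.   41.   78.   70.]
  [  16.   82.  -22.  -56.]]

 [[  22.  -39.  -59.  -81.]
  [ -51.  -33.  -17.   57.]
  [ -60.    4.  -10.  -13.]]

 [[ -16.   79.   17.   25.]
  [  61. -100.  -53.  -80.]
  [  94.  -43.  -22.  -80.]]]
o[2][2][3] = -80.0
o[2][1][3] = -80.0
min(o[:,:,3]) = -81.0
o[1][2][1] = 4.0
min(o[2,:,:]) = -100.0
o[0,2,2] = -22.0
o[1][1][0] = -51.0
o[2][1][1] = -100.0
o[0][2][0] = 16.0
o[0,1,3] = 70.0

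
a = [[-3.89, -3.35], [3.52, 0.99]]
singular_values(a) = [6.17, 1.29]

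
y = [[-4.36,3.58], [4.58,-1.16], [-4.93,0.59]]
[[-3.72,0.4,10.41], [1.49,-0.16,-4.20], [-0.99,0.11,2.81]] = y@[[0.09, -0.01, -0.26], [-0.93, 0.10, 2.59]]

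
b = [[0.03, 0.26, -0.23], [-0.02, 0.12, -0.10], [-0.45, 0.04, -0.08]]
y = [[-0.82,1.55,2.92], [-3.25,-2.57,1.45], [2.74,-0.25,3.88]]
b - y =[[0.85, -1.29, -3.15], [3.23, 2.69, -1.55], [-3.19, 0.29, -3.96]]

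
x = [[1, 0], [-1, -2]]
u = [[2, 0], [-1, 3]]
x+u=[[3, 0], [-2, 1]]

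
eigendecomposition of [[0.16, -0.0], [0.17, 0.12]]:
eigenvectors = [[0.00, 0.23], [1.0, 0.97]]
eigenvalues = [0.12, 0.16]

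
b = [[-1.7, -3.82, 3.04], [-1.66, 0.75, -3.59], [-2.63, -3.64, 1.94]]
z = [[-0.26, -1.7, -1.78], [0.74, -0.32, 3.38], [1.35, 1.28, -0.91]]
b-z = [[-1.44, -2.12, 4.82], [-2.4, 1.07, -6.97], [-3.98, -4.92, 2.85]]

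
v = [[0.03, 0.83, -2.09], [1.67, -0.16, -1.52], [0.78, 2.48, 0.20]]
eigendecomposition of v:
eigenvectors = [[0.77+0.00j,0.00-0.53j,0.53j], [(-0.51+0j),(-0.17-0.49j),-0.17+0.49j], [0.38+0.00j,(-0.67+0j),-0.67-0.00j]]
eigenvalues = [(-1.55+0j), (0.81+2.42j), (0.81-2.42j)]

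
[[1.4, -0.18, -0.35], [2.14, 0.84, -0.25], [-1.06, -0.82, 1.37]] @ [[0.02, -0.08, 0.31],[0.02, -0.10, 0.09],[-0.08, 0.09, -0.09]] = [[0.05, -0.13, 0.45],[0.08, -0.28, 0.76],[-0.15, 0.29, -0.53]]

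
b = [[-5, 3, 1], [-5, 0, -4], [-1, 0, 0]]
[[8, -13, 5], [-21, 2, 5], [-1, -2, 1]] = b@ [[1, 2, -1], [3, 0, 0], [4, -3, 0]]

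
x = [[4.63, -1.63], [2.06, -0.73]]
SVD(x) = [[-0.91, -0.41], [-0.41, 0.91]] @ diag([5.373107395409513, 0.004113076172436254]) @ [[-0.94, 0.33], [-0.33, -0.94]]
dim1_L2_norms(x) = [4.91, 2.19]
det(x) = -0.02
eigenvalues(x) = [3.91, -0.01]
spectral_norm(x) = 5.37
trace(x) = 3.90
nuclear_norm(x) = 5.38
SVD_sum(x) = [[4.63, -1.63], [2.06, -0.73]] + [[0.0, 0.00], [-0.0, -0.00]]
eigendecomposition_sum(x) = [[4.63, -1.63], [2.06, -0.72]] + [[0.00, -0.0], [0.0, -0.01]]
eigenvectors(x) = [[0.91,  0.33], [0.41,  0.94]]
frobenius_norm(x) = 5.37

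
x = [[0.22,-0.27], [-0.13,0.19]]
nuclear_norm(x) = 0.43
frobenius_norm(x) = 0.42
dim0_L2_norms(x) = [0.26, 0.33]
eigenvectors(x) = [[0.84, 0.80], [-0.54, 0.6]]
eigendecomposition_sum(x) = [[0.21, -0.28], [-0.14, 0.18]] + [[0.01,0.01], [0.01,0.01]]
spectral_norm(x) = 0.42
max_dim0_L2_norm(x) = 0.33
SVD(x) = [[-0.83,0.55], [0.55,0.83]] @ diag([0.41718350142566046, 0.016060079023028907]) @ [[-0.61, 0.79], [0.79, 0.61]]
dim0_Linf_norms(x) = [0.22, 0.27]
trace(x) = 0.41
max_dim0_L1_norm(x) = 0.46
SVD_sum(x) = [[0.21, -0.28], [-0.14, 0.18]] + [[0.01, 0.01], [0.01, 0.01]]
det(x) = 0.01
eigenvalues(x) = [0.39, 0.02]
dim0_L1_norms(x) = [0.35, 0.46]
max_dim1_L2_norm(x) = 0.35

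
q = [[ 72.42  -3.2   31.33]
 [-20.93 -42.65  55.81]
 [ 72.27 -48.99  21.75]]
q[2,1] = -48.99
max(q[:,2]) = 55.81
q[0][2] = 31.33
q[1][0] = -20.93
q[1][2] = 55.81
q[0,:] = [72.42, -3.2, 31.33]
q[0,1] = -3.2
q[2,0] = 72.27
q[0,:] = [72.42, -3.2, 31.33]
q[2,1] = -48.99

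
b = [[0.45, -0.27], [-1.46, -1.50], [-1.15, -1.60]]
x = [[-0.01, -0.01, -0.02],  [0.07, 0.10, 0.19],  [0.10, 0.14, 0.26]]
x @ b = [[0.03, 0.05], [-0.33, -0.47], [-0.46, -0.65]]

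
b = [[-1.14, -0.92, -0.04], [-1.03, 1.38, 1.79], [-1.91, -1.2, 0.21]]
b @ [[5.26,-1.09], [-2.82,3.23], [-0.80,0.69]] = [[-3.37,-1.76], [-10.74,6.82], [-6.83,-1.65]]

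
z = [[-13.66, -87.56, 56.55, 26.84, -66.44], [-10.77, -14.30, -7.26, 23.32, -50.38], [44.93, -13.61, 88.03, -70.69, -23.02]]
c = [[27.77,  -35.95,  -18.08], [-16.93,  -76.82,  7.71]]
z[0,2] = 56.55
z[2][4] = -23.02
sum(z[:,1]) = -115.47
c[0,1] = -35.95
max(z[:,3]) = 26.84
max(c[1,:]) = 7.71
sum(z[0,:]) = -84.27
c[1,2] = 7.71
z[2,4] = -23.02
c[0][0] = 27.77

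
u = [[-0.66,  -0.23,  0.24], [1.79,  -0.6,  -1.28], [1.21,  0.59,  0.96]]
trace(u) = -0.30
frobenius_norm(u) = 2.91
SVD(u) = [[-0.27,-0.13,0.95],[0.93,-0.29,0.23],[0.24,0.95,0.2]] @ diag([2.398600232643317, 1.6295544759392078, 0.27142058490452636]) @ [[0.89,-0.15,-0.43],[0.44,0.47,0.77],[0.09,-0.87,0.48]]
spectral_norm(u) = 2.40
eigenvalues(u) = [(-0.61+0.89j), (-0.61-0.89j), (0.91+0j)]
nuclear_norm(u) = 4.30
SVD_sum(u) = [[-0.59, 0.1, 0.28], [1.99, -0.33, -0.95], [0.52, -0.09, -0.25]] + [[-0.1, -0.10, -0.17], [-0.21, -0.22, -0.36], [0.68, 0.72, 1.18]] + [[0.02, -0.23, 0.12], [0.01, -0.05, 0.03], [0.0, -0.05, 0.03]]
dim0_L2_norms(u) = [2.26, 0.87, 1.62]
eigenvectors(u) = [[(-0.09+0.26j),-0.09-0.26j,(0.2+0j)], [0.91+0.00j,(0.91-0j),-0.48+0.00j], [(-0.12-0.27j),-0.12+0.27j,(0.85+0j)]]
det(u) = 1.06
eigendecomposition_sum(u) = [[(-0.43+0.22j), (-0.14-0.13j), (0.02-0.12j)],  [1.14+1.11j, (-0.25+0.56j), -0.41+0.06j],  [(0.18-0.48j), 0.20-0.00j, 0.07+0.11j]] + [[(-0.43-0.22j),(-0.14+0.13j),(0.02+0.12j)], [1.14-1.11j,(-0.25-0.56j),-0.41-0.06j], [0.18+0.48j,0.20+0.00j,(0.07-0.11j)]] + [[(0.2+0j), 0.04+0.00j, 0.19+0.00j], [-0.48-0.00j, (-0.11-0j), -0.46-0.00j], [0.85+0.00j, (0.19+0j), 0.82+0.00j]]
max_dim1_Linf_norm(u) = 1.79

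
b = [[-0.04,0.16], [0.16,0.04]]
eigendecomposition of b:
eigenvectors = [[-0.79, -0.62], [0.62, -0.79]]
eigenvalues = [-0.16, 0.16]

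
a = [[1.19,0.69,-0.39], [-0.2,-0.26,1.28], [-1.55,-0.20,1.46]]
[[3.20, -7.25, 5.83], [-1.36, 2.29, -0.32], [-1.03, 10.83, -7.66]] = a @ [[-0.05,-6.17,5.47],[4.66,0.67,-0.72],[-0.12,0.96,0.46]]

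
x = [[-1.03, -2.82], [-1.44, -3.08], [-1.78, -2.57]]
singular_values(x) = [5.48, 0.57]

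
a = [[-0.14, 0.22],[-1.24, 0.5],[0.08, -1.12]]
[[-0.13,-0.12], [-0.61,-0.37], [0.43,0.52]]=a @ [[0.35, 0.11],[-0.36, -0.46]]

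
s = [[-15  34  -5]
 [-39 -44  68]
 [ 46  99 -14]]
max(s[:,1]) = 99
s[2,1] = 99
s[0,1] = 34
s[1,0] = -39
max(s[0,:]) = 34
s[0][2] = -5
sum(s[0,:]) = 14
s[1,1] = -44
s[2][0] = 46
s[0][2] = -5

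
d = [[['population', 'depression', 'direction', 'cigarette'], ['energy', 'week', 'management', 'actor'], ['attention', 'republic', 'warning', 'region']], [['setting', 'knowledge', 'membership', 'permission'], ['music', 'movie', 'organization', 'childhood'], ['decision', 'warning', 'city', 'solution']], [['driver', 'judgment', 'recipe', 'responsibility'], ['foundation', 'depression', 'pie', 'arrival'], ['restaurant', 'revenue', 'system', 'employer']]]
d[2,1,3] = 'arrival'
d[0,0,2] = 'direction'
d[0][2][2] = 'warning'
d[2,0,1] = 'judgment'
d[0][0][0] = 'population'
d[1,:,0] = ['setting', 'music', 'decision']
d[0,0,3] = 'cigarette'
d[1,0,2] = 'membership'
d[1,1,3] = 'childhood'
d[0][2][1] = 'republic'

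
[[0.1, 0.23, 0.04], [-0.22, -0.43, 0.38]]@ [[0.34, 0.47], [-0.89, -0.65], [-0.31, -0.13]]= [[-0.18, -0.11],[0.19, 0.13]]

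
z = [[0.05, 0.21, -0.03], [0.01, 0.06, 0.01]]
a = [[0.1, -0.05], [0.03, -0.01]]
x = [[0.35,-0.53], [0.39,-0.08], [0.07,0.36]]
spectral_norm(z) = 0.23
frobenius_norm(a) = 0.12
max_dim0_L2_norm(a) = 0.1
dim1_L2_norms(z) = [0.22, 0.06]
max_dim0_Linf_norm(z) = 0.21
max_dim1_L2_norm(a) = 0.11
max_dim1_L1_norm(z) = 0.29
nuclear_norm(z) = 0.24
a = z @ x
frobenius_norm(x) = 0.83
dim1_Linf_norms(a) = [0.1, 0.03]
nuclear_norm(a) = 0.12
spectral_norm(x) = 0.74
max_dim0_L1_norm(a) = 0.13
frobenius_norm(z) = 0.23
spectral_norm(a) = 0.12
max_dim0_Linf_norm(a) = 0.1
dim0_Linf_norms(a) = [0.1, 0.05]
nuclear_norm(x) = 1.12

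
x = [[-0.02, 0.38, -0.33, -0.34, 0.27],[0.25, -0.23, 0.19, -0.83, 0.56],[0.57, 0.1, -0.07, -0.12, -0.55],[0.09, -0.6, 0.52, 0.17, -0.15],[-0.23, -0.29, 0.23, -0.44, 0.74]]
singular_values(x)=[1.44, 1.03, 0.85, 0.0, 0.0]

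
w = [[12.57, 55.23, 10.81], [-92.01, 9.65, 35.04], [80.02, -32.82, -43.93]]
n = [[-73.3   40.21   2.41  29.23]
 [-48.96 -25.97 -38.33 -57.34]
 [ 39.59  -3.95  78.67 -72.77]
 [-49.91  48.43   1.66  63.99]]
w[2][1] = -32.82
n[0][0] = -73.3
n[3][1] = 48.43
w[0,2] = 10.81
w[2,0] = 80.02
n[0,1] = 40.21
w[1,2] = 35.04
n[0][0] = -73.3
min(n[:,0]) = -73.3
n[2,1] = -3.95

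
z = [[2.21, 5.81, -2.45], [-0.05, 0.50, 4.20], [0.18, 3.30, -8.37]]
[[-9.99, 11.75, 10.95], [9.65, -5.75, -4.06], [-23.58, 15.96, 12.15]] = z@[[0.88, 0.97, 1.36],[-1.03, 1.03, 0.92],[2.43, -1.48, -1.06]]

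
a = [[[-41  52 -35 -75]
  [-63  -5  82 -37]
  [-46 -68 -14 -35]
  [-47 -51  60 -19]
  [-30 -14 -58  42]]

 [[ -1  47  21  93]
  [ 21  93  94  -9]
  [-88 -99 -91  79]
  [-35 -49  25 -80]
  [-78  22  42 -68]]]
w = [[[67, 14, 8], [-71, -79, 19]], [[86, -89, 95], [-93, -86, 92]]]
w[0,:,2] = [8, 19]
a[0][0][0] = -41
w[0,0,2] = 8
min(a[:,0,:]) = -75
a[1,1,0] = 21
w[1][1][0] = -93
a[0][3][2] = 60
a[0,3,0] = -47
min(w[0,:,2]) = 8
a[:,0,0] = [-41, -1]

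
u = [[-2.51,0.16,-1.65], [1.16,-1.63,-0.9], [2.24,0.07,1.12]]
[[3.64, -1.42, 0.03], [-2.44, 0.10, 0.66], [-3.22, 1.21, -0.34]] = u @ [[-1.52, 0.42, -0.31],[0.34, 0.11, -0.83],[0.14, 0.23, 0.37]]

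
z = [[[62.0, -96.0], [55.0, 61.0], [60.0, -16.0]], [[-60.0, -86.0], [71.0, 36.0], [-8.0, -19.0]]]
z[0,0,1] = -96.0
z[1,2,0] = -8.0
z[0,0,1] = -96.0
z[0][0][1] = -96.0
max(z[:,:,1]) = 61.0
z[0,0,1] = -96.0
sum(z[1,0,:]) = -146.0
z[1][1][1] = 36.0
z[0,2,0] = 60.0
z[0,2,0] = 60.0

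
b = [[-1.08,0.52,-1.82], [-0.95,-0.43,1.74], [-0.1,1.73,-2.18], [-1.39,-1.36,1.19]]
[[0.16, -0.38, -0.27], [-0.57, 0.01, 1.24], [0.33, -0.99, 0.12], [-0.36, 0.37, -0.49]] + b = [[-0.92, 0.14, -2.09],[-1.52, -0.42, 2.98],[0.23, 0.74, -2.06],[-1.75, -0.99, 0.70]]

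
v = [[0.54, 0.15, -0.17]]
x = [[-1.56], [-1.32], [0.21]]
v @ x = [[-1.08]]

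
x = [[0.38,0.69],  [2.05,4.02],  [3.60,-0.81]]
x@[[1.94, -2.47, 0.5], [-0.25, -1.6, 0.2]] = [[0.56, -2.04, 0.33], [2.97, -11.50, 1.83], [7.19, -7.6, 1.64]]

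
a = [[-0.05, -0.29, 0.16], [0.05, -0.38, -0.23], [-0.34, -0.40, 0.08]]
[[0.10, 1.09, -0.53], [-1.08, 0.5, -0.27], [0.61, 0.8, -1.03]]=a @ [[-2.79, 1.31, 1.43], [1.25, -2.63, 1.25], [2.01, 2.45, -0.59]]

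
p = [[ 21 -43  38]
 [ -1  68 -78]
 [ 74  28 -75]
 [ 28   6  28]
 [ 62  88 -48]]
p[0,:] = [21, -43, 38]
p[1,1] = 68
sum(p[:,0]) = 184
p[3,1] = 6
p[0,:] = [21, -43, 38]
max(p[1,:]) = 68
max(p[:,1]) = 88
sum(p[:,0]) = 184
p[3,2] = 28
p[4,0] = 62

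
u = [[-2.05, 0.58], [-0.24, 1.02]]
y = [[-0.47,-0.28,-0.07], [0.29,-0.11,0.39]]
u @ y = [[1.13, 0.51, 0.37], [0.41, -0.04, 0.41]]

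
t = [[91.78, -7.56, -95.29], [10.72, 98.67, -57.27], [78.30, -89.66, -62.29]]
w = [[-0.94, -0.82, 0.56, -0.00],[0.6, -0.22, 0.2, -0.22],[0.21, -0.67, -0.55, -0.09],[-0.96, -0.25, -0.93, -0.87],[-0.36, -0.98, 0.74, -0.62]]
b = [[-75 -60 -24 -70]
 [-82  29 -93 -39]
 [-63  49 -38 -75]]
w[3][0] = -0.961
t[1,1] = 98.67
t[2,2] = -62.29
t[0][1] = -7.56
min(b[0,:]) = -75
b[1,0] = -82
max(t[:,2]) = -57.27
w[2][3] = -0.086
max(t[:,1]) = 98.67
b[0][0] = -75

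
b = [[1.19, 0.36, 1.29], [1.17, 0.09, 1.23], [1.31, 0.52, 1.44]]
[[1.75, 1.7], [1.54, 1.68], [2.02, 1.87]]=b @ [[0.68, -0.63], [0.62, -0.32], [0.56, 1.99]]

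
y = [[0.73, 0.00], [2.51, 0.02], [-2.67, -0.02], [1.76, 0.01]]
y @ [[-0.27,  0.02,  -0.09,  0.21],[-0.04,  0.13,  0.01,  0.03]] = [[-0.20, 0.01, -0.07, 0.15], [-0.68, 0.05, -0.23, 0.53], [0.72, -0.06, 0.24, -0.56], [-0.48, 0.04, -0.16, 0.37]]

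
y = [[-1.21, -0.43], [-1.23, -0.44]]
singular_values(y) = [1.83, 0.0]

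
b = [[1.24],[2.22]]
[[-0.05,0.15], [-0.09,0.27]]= b@[[-0.04, 0.12]]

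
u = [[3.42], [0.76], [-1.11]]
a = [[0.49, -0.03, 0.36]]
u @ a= [[1.68, -0.10, 1.23], [0.37, -0.02, 0.27], [-0.54, 0.03, -0.4]]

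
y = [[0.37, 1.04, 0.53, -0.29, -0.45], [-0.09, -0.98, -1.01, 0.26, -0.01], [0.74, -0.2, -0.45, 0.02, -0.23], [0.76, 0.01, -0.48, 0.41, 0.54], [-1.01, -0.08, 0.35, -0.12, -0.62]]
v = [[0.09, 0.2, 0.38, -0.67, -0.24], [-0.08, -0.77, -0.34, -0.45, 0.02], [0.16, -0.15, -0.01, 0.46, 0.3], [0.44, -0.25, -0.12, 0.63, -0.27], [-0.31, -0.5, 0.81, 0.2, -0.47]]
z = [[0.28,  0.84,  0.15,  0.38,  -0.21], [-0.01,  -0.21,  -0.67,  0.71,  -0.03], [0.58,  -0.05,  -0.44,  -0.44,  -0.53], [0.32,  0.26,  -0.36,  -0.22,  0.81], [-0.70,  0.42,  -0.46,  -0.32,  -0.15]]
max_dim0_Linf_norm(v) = 0.81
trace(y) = -1.27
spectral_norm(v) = 1.19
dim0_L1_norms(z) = [1.89, 1.78, 2.08, 2.07, 1.73]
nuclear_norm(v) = 4.08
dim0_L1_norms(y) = [2.97, 2.31, 2.82, 1.1, 1.85]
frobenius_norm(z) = 2.24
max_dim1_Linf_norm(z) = 0.84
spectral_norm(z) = 1.00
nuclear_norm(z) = 5.00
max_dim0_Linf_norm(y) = 1.04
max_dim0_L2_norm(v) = 1.14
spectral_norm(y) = 2.03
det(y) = 0.09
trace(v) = -0.53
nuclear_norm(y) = 4.84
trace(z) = -0.74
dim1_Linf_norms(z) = [0.84, 0.71, 0.58, 0.81, 0.7]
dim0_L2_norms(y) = [1.51, 1.45, 1.36, 0.58, 0.97]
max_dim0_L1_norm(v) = 2.41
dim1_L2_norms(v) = [0.84, 0.96, 0.59, 0.86, 1.12]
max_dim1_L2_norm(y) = 1.43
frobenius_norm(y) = 2.74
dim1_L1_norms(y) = [2.68, 2.35, 1.64, 2.2, 2.18]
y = z + v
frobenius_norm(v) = 1.99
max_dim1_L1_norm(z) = 2.05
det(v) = 0.19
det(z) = -1.00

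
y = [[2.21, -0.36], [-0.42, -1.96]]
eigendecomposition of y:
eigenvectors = [[1.00, 0.09], [-0.10, 1.0]]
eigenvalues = [2.25, -2.0]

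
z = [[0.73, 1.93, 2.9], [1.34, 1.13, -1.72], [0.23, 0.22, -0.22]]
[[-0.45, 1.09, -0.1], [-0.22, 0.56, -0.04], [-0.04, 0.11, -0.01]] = z @ [[0.12,  -0.31,  0.02], [-0.31,  0.77,  -0.06], [0.02,  -0.06,  0.0]]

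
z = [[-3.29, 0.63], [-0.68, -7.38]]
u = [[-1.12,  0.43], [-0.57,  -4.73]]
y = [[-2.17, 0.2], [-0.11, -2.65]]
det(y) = 5.77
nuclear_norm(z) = 10.75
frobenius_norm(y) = 3.43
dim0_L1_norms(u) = [1.69, 5.16]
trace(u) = -5.85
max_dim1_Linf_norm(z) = 7.38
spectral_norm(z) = 7.42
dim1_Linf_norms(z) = [3.29, 7.38]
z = u + y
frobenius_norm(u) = 4.91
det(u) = 5.54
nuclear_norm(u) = 5.93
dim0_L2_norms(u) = [1.26, 4.75]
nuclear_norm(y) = 4.83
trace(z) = -10.67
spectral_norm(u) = 4.77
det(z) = 24.71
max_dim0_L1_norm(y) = 2.85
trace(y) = -4.82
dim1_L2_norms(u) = [1.2, 4.76]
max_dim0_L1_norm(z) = 8.01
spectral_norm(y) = 2.66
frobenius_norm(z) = 8.13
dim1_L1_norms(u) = [1.55, 5.3]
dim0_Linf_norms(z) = [3.29, 7.38]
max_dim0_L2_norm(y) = 2.66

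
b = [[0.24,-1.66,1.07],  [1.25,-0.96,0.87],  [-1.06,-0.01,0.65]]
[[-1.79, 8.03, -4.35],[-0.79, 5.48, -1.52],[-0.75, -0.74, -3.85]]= b @ [[0.35, 0.75, 1.63], [0.76, -4.72, 0.76], [-0.57, 0.01, -3.25]]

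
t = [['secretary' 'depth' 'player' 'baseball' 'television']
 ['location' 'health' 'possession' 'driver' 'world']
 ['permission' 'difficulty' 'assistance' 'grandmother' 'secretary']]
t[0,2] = 'player'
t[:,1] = ['depth', 'health', 'difficulty']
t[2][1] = 'difficulty'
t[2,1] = 'difficulty'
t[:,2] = ['player', 'possession', 'assistance']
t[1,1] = 'health'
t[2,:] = ['permission', 'difficulty', 'assistance', 'grandmother', 'secretary']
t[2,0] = 'permission'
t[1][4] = 'world'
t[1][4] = 'world'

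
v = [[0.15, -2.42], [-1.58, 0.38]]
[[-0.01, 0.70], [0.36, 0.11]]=v @ [[-0.23, -0.14], [-0.01, -0.3]]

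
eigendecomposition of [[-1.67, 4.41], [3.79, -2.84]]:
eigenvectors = [[0.78, -0.68], [0.63, 0.73]]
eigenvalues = [1.87, -6.38]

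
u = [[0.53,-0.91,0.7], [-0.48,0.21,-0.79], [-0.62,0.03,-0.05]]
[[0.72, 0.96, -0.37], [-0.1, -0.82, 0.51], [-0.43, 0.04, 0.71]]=u@[[0.7, -0.16, -1.15], [-0.78, -0.34, -0.29], [-0.51, 1.05, -0.03]]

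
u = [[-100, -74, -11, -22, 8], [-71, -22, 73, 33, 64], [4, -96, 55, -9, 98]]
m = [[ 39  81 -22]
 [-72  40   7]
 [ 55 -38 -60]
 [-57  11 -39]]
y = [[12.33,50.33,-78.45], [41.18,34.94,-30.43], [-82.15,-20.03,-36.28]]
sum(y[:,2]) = -145.16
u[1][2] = 73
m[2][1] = -38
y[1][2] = -30.43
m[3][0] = -57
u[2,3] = -9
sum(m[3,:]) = -85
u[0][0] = -100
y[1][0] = 41.18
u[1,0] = -71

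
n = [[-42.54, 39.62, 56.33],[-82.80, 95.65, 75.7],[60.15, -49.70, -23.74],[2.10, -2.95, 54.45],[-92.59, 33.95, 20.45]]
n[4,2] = 20.45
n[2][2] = -23.74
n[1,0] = -82.8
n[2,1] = -49.7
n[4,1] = 33.95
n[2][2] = -23.74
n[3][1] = -2.95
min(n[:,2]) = -23.74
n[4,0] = -92.59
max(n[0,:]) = 56.33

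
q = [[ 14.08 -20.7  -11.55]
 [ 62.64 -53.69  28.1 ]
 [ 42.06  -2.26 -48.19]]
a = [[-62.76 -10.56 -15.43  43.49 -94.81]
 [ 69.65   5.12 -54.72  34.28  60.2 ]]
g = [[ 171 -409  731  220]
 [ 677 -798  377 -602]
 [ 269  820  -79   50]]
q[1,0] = 62.64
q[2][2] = -48.19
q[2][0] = 42.06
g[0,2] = 731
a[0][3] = 43.49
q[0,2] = -11.55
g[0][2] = 731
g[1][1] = -798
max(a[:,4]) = 60.2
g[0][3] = 220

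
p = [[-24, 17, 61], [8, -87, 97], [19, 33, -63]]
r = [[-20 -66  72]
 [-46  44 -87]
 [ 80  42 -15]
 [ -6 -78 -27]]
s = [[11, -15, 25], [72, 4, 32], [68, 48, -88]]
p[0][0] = -24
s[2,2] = -88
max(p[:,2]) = 97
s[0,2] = 25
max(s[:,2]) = 32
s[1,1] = 4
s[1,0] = 72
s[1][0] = 72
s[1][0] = 72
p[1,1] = -87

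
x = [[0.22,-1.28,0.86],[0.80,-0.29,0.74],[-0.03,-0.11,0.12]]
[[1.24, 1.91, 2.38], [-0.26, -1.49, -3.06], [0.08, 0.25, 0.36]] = x@[[-0.14, -2.25, -4.12], [-1.54, -2.17, -3.19], [-0.81, -0.43, -0.93]]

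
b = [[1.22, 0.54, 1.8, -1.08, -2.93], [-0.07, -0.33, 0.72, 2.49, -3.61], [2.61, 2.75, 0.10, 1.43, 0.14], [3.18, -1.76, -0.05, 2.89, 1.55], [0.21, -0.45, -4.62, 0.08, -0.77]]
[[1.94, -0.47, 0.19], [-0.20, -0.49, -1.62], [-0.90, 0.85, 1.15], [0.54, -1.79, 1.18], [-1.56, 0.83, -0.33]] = b @ [[0.41, -0.24, 0.5],[-0.48, 0.56, 0.06],[0.42, -0.25, 0.04],[-0.47, -0.03, -0.25],[-0.15, 0.02, 0.27]]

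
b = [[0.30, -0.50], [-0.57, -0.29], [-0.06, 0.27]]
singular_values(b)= [0.65, 0.64]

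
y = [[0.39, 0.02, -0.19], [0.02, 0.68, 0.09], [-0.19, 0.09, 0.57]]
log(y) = [[-1.05, 0.07, -0.43], [0.07, -0.40, 0.16], [-0.43, 0.16, -0.65]]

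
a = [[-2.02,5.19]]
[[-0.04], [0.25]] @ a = [[0.08, -0.21], [-0.5, 1.3]]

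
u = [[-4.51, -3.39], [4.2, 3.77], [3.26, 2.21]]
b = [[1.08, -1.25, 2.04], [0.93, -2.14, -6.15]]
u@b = [[-8.02, 12.89, 11.65],[8.04, -13.32, -14.62],[5.58, -8.80, -6.94]]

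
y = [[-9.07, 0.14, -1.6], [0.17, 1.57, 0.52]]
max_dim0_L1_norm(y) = 9.24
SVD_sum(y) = [[-9.07, 0.1, -1.61], [0.24, -0.0, 0.04]] + [[-0.0, 0.04, 0.01], [-0.07, 1.57, 0.48]]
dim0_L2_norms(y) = [9.07, 1.58, 1.68]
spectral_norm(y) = 9.21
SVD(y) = [[-1.0, 0.03], [0.03, 1.0]] @ diag([9.214173479720541, 1.6455111927953106]) @ [[0.98, -0.01, 0.18], [-0.04, 0.96, 0.29]]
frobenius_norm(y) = 9.36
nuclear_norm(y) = 10.86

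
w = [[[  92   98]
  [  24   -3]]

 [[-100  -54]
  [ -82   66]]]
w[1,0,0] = -100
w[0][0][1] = 98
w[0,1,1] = -3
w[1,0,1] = -54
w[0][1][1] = -3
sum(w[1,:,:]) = -170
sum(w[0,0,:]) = 190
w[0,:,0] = [92, 24]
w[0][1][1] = -3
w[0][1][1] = -3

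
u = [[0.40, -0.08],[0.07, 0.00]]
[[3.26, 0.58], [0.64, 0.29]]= u @ [[9.08, 4.13], [4.65, 13.41]]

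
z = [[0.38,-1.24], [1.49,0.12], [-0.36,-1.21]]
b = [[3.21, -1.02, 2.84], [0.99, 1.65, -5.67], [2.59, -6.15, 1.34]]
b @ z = [[-1.32, -7.54],  [4.88, 5.83],  [-8.66, -5.57]]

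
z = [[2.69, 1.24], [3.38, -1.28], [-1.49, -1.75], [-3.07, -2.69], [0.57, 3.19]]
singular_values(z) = [6.27, 3.86]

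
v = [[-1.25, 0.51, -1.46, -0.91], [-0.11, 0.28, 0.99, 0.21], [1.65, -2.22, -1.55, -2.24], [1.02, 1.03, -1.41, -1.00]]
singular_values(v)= [4.16, 2.46, 1.55, 0.52]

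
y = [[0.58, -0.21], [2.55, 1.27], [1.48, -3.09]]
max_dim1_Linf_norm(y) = 3.09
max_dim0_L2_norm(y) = 3.35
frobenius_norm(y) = 4.50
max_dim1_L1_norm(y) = 4.57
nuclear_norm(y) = 6.34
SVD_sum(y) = [[0.2, -0.40], [0.0, -0.01], [1.53, -3.06]] + [[0.38, 0.19], [2.55, 1.28], [-0.05, -0.03]]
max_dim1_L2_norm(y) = 3.43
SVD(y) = [[0.13, 0.15],[0.0, 0.99],[0.99, -0.02]] @ diag([3.454727706343208, 2.8808430146442543]) @ [[0.45,-0.89], [0.89,0.45]]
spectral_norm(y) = 3.45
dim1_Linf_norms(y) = [0.58, 2.55, 3.09]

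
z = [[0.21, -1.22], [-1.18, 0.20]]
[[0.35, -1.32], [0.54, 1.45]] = z @ [[-0.52, -1.08], [-0.38, 0.90]]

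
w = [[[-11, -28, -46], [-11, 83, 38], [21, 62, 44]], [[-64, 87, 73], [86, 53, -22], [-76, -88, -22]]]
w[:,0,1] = [-28, 87]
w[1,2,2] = -22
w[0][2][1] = 62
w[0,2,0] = 21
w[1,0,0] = -64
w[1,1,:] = [86, 53, -22]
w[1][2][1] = -88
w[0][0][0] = -11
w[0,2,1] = 62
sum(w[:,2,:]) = -59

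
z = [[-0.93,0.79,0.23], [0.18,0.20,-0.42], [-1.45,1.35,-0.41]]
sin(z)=[[-0.96, 0.85, 0.14], [0.30, 0.12, -0.45], [-1.22, 1.26, -0.65]]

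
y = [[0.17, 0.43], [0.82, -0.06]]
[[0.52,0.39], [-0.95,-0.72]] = y@[[-1.04, -0.79], [1.63, 1.23]]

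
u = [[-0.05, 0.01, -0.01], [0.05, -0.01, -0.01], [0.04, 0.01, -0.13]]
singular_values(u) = [0.14, 0.07, 0.0]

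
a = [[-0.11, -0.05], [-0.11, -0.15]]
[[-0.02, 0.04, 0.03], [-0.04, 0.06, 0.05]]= a @ [[0.17, -0.3, -0.12], [0.11, -0.15, -0.24]]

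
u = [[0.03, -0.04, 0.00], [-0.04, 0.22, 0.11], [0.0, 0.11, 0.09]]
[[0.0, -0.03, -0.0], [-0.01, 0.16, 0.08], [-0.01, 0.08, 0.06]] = u @ [[0.00, -0.03, -0.03],[-0.03, 0.72, 0.01],[-0.03, 0.01, 0.7]]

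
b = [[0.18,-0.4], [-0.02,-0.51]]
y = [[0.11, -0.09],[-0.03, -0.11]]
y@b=[[0.02,0.00], [-0.00,0.07]]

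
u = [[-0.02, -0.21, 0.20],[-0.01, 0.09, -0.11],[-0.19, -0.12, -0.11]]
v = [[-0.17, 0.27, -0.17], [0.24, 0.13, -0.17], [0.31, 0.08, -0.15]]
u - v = [[0.15, -0.48, 0.37], [-0.25, -0.04, 0.06], [-0.50, -0.20, 0.04]]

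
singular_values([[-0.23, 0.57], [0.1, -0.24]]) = [0.67, 0.0]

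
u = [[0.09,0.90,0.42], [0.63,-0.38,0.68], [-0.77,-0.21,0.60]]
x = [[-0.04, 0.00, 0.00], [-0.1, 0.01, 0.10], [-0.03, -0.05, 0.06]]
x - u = [[-0.13, -0.9, -0.42],  [-0.73, 0.39, -0.58],  [0.74, 0.16, -0.54]]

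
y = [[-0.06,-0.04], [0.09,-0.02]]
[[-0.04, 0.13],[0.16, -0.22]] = y@[[1.48,  -2.32], [-1.14,  0.35]]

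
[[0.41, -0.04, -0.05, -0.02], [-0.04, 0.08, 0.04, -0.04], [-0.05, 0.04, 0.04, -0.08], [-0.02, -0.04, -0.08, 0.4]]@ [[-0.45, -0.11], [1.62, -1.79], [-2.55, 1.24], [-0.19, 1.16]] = [[-0.12, -0.06], [0.05, -0.14], [0.0, -0.11], [0.07, 0.44]]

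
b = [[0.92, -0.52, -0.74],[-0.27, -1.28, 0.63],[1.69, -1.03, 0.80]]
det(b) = -2.82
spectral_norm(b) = 2.37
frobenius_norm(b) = 2.89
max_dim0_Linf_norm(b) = 1.69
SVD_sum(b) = [[0.56, -0.5, 0.22], [0.57, -0.51, 0.23], [1.50, -1.33, 0.6]] + [[0.52, 0.37, -0.50], [-0.74, -0.52, 0.70], [0.09, 0.06, -0.08]] + [[-0.16, -0.39, -0.47], [-0.1, -0.25, -0.30], [0.10, 0.24, 0.29]]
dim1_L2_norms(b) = [1.29, 1.45, 2.13]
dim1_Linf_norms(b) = [0.92, 1.28, 1.69]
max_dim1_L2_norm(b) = 2.13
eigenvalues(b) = [(0.83+1.28j), (0.83-1.28j), (-1.22+0j)]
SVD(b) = [[-0.33,0.58,-0.75], [-0.34,-0.81,-0.48], [-0.88,0.1,0.46]] @ diag([2.3742209506236196, 1.407882915422469, 0.842935687986581]) @ [[-0.72, 0.64, -0.28],[0.65, 0.46, -0.61],[0.26, 0.62, 0.74]]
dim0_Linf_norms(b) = [1.69, 1.28, 0.8]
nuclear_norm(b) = 4.63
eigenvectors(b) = [[(0.1+0.53j), 0.10-0.53j, (0.3+0j)], [0.14-0.15j, 0.14+0.15j, 0.93+0.00j], [(0.82+0j), (0.82-0j), 0.22+0.00j]]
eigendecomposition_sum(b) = [[0.51+0.49j, -0.07-0.24j, (-0.41+0.32j)], [(0.03-0.27j), (-0.06+0.08j), 0.19+0.05j], [(0.89-0.64j), -0.38+0.04j, 0.37+0.71j]] + [[(0.51-0.49j), (-0.07+0.24j), -0.41-0.32j],[(0.03+0.27j), (-0.06-0.08j), 0.19-0.05j],[(0.89+0.64j), -0.38-0.04j, (0.37-0.71j)]] + [[(-0.11-0j),-0.38+0.00j,(0.08-0j)], [-0.34-0.00j,(-1.17+0j),0.24-0.00j], [(-0.08-0j),-0.28+0.00j,(0.06-0j)]]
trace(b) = 0.44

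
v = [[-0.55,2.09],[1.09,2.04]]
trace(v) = 1.49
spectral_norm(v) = 2.95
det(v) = -3.40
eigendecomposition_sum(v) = [[-1.03, 0.65], [0.34, -0.22]] + [[0.48,1.44], [0.75,2.26]]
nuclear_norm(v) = 4.10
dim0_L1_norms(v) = [1.64, 4.13]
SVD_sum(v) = [[0.29, 1.96], [0.32, 2.15]] + [[-0.84,0.13], [0.77,-0.11]]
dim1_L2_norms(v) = [2.16, 2.31]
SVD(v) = [[0.67, 0.74], [0.74, -0.67]] @ diag([2.94787199804852, 1.1534082898615863]) @ [[0.15, 0.99],[-0.99, 0.15]]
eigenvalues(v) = [-1.24, 2.73]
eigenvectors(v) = [[-0.95, -0.54], [0.32, -0.84]]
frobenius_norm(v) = 3.17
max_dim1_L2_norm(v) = 2.31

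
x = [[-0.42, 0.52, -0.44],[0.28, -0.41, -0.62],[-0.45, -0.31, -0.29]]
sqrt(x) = [[0.25, 0.8, 0.32], [-0.36, 0.3, -0.79], [-0.6, 0.27, 0.34]]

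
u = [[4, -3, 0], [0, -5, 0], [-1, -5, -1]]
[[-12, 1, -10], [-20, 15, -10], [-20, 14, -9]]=u @ [[0, -2, -1], [4, -3, 2], [0, 3, 0]]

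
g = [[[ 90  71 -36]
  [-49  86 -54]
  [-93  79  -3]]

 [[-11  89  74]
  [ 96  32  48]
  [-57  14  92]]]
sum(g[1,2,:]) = 49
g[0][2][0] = -93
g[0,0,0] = 90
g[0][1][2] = -54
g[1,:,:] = [[-11, 89, 74], [96, 32, 48], [-57, 14, 92]]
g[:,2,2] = [-3, 92]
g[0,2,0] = -93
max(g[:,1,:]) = 96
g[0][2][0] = -93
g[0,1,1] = 86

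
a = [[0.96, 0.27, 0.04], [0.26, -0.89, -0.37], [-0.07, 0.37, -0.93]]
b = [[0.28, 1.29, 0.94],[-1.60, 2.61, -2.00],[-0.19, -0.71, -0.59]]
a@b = [[-0.17, 1.91, 0.34], [1.57, -1.72, 2.24], [-0.43, 1.54, -0.26]]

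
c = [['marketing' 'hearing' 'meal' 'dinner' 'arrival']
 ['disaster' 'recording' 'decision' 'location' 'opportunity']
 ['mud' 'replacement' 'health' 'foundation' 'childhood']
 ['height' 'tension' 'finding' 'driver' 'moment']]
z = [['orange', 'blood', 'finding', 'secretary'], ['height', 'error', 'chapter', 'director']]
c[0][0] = 'marketing'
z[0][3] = 'secretary'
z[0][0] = 'orange'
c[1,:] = ['disaster', 'recording', 'decision', 'location', 'opportunity']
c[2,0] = 'mud'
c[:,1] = ['hearing', 'recording', 'replacement', 'tension']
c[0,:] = ['marketing', 'hearing', 'meal', 'dinner', 'arrival']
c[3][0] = 'height'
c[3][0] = 'height'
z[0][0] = 'orange'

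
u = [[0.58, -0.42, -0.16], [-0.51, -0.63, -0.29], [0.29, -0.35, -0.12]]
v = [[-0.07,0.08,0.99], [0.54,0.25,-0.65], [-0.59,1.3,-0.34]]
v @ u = [[0.21, -0.37, -0.13], [-0.00, -0.16, -0.08], [-1.10, -0.45, -0.24]]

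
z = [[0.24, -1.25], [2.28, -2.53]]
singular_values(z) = [3.58, 0.63]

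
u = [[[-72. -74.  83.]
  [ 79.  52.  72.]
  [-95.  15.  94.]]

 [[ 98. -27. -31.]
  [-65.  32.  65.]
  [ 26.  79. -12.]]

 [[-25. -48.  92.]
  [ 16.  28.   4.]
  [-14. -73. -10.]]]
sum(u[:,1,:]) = 283.0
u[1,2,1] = 79.0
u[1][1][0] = -65.0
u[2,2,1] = -73.0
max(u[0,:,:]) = 94.0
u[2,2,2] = -10.0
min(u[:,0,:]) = -74.0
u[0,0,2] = 83.0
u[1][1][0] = -65.0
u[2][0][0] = -25.0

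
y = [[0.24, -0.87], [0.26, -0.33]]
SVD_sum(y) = [[0.3, -0.85], [0.13, -0.38]] + [[-0.06, -0.02],[0.13, 0.05]]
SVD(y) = [[-0.91,  -0.40], [-0.40,  0.91]] @ diag([0.9842218317325677, 0.14935657314289566]) @ [[-0.33, 0.94], [0.94, 0.33]]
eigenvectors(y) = [[-0.88+0.00j,  -0.88-0.00j], [-0.29+0.38j,  -0.29-0.38j]]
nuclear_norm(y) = 1.13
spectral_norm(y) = 0.98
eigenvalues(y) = [(-0.04+0.38j), (-0.04-0.38j)]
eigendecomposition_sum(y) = [[(0.12+0.21j), (-0.44-0.05j)],[(0.13+0.02j), (-0.17+0.17j)]] + [[0.12-0.21j,-0.44+0.05j], [0.13-0.02j,(-0.17-0.17j)]]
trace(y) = -0.09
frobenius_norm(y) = 1.00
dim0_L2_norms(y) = [0.35, 0.93]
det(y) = 0.15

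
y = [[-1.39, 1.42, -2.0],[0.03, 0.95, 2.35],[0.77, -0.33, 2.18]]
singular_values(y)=[4.01, 1.93, 0.0]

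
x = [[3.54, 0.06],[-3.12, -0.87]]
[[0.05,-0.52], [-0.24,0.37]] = x @[[0.01,-0.15], [0.24,0.11]]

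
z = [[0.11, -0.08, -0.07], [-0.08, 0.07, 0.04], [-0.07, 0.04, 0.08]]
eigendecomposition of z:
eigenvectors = [[0.70, -0.69, 0.19], [-0.51, -0.66, -0.55], [-0.5, -0.29, 0.82]]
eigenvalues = [0.22, 0.0, 0.04]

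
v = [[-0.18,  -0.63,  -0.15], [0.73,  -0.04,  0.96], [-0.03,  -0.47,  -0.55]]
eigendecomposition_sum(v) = [[(-0.02+0.26j), -0.33-0.03j, -0.18+0.28j], [(0.39+0.01j), -0.03+0.50j, (0.44+0.24j)], [-0.07+0.17j, (-0.22-0.1j), (-0.19+0.16j)]] + [[(-0.02-0.26j), (-0.33+0.03j), (-0.18-0.28j)], [(0.39-0.01j), -0.03-0.50j, 0.44-0.24j], [-0.07-0.17j, (-0.22+0.1j), (-0.19-0.16j)]] + [[(-0.14-0j),(0.03+0j),0.20+0.00j], [(-0.05-0j),0.01+0.00j,0.08+0.00j], [0.12+0.00j,-0.03-0.00j,-0.17-0.00j]]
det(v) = -0.27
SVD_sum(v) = [[-0.19, -0.1, -0.31],[0.59, 0.30, 0.94],[-0.30, -0.15, -0.48]] + [[0.15,-0.5,0.06], [0.11,-0.35,0.04], [0.11,-0.35,0.04]] + [[-0.14,-0.03,0.1], [0.04,0.01,-0.03], [0.16,0.04,-0.11]]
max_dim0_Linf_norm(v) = 0.96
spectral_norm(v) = 1.35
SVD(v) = [[-0.28, -0.71, -0.64], [0.85, -0.49, 0.17], [-0.44, -0.50, 0.75]] @ diag([1.3453339694452757, 0.741577862737231, 0.2689587034373481]) @ [[0.51, 0.26, 0.82], [-0.29, 0.95, -0.12], [0.81, 0.18, -0.56]]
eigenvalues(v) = [(-0.23+0.92j), (-0.23-0.92j), (-0.3+0j)]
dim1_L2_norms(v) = [0.67, 1.21, 0.72]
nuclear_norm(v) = 2.36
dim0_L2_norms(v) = [0.75, 0.79, 1.12]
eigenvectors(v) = [[0.03-0.51j, 0.03+0.51j, (-0.72+0j)], [(-0.77+0j), -0.77-0.00j, (-0.29+0j)], [(0.14-0.35j), (0.14+0.35j), 0.63+0.00j]]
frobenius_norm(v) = 1.56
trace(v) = -0.77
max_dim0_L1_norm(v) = 1.66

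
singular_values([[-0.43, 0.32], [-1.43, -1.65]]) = [2.18, 0.53]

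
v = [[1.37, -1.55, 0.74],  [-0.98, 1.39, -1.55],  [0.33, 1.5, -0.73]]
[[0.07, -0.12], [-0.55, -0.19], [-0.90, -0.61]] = v @ [[-0.5, -0.44], [-0.29, -0.21], [0.41, 0.21]]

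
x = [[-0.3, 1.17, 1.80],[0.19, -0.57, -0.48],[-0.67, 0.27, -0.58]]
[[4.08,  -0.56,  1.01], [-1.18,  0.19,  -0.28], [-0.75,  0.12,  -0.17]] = x@[[-0.66, -0.08, -0.29], [0.09, -0.19, -0.1], [2.1, -0.2, 0.58]]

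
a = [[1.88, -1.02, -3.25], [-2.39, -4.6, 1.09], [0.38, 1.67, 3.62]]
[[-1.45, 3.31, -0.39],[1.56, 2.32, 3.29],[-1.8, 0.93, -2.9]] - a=[[-3.33, 4.33, 2.86],  [3.95, 6.92, 2.2],  [-2.18, -0.74, -6.52]]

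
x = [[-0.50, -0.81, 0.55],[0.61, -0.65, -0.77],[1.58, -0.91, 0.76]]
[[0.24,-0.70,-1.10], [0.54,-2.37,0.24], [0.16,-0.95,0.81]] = x@[[-0.03,-0.17,0.96],[-0.49,1.88,0.68],[-0.31,1.35,-0.12]]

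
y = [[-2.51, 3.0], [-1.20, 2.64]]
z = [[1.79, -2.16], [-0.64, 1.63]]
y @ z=[[-6.41,10.31], [-3.84,6.90]]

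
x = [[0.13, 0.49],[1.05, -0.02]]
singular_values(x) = [1.06, 0.49]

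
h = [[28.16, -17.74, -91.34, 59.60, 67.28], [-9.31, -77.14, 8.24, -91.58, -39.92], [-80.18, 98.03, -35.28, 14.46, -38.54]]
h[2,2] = -35.28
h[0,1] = -17.74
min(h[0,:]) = -91.34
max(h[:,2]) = 8.24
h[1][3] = -91.58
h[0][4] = 67.28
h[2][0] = -80.18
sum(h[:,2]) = -118.38000000000001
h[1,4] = -39.92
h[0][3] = 59.6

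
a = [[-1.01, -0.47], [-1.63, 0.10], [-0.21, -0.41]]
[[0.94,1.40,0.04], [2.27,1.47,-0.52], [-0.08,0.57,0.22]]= a @ [[-1.34, -0.96, 0.28], [0.87, -0.91, -0.68]]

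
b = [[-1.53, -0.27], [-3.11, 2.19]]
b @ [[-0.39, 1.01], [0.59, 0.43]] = [[0.44, -1.66], [2.50, -2.20]]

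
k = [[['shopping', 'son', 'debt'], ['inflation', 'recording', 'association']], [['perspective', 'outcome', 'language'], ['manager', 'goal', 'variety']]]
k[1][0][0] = 'perspective'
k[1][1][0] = 'manager'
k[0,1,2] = 'association'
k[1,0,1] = 'outcome'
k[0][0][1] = 'son'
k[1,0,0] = 'perspective'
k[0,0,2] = 'debt'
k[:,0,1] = ['son', 'outcome']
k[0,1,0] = 'inflation'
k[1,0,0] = 'perspective'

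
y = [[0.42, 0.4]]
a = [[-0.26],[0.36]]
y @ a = [[0.03]]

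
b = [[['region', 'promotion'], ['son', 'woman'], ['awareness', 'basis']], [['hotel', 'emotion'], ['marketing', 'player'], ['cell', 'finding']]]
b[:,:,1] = [['promotion', 'woman', 'basis'], ['emotion', 'player', 'finding']]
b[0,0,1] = 'promotion'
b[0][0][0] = 'region'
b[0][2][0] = 'awareness'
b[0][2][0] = 'awareness'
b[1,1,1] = 'player'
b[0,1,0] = 'son'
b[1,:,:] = [['hotel', 'emotion'], ['marketing', 'player'], ['cell', 'finding']]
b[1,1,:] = ['marketing', 'player']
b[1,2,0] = 'cell'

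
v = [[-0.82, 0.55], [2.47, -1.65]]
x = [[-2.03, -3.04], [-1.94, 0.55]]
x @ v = [[-5.84, 3.90], [2.95, -1.97]]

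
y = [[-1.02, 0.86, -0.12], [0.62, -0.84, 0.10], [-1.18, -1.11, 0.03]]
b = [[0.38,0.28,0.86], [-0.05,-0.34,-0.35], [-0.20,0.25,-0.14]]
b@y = [[-1.23,-0.86,0.01], [0.25,0.63,-0.04], [0.52,-0.23,0.04]]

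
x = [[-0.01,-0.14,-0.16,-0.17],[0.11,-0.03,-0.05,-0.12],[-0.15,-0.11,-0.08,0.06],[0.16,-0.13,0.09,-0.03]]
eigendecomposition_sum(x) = [[(0.01+0j), 0.04-0.00j, -0.03-0.00j, -0.05+0.00j], [(0.02+0j), 0.06-0.00j, (-0.05-0j), (-0.07+0j)], [-0.02-0.00j, -0.06+0.00j, 0.05+0.00j, 0.07+0.00j], [-0.01-0.00j, -0.04+0.00j, (0.03+0j), 0.04+0.00j]] + [[(-0+0.08j), -0.10-0.04j, (-0.07+0.03j), -0.06-0.02j], [(0.05+0.02j), -0.05+0.06j, (-0+0.05j), (-0.03+0.03j)], [(-0.08+0.02j), -0.00-0.12j, -0.05-0.06j, -0.00-0.07j], [(0.1+0.02j), (-0.07+0.12j), 0.02+0.10j, (-0.04+0.07j)]] + [[-0.00-0.08j,-0.10+0.04j,(-0.07-0.03j),(-0.06+0.02j)],[0.05-0.02j,(-0.05-0.06j),(-0-0.05j),(-0.03-0.03j)],[-0.08-0.02j,-0.00+0.12j,-0.05+0.06j,(-0+0.07j)],[(0.1-0.02j),(-0.07-0.12j),(0.02-0.1j),(-0.04-0.07j)]] + [[-0.01+0.00j,(0.03-0j),(0.02-0j),0.00-0.00j], [-0.00+0.00j,-0j,0.00-0.00j,0.00-0.00j], [(0.02-0j),-0.05+0.00j,-0.03+0.00j,-0.00+0.00j], [-0.02+0.00j,(0.05-0j),0.03-0.00j,0.00-0.00j]]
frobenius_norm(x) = 0.45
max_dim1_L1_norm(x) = 0.48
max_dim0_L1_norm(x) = 0.43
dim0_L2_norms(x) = [0.25, 0.22, 0.21, 0.22]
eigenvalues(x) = [(0.16+0j), (-0.14+0.15j), (-0.14-0.15j), (-0.04+0j)]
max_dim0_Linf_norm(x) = 0.17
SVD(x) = [[0.81, -0.36, 0.13, 0.44], [0.48, 0.25, 0.33, -0.78], [0.03, -0.68, -0.58, -0.44], [0.34, 0.59, -0.73, 0.09]] @ diag([0.31081927062386533, 0.2779714023350569, 0.16118295250045167, 0.018529336630529053]) @ [[0.30, -0.56, -0.4, -0.65], [0.82, 0.15, 0.55, -0.09], [0.03, 0.81, -0.35, -0.47], [-0.49, -0.04, 0.64, -0.59]]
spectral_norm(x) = 0.31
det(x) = -0.00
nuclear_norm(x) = 0.77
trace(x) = -0.15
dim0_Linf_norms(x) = [0.16, 0.14, 0.16, 0.17]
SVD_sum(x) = [[0.08, -0.14, -0.1, -0.16], [0.04, -0.08, -0.06, -0.10], [0.00, -0.01, -0.00, -0.01], [0.03, -0.06, -0.04, -0.07]] + [[-0.08, -0.02, -0.06, 0.01], [0.06, 0.01, 0.04, -0.01], [-0.15, -0.03, -0.1, 0.02], [0.13, 0.02, 0.09, -0.02]] + [[0.0, 0.02, -0.01, -0.01], [0.00, 0.04, -0.02, -0.02], [-0.0, -0.08, 0.03, 0.04], [-0.00, -0.1, 0.04, 0.05]] + [[-0.00, -0.0, 0.01, -0.00], [0.01, 0.0, -0.01, 0.01], [0.0, 0.0, -0.01, 0.0], [-0.0, -0.00, 0.0, -0.00]]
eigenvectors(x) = [[0.41+0.00j, -0.09-0.48j, (-0.09+0.48j), 0.39+0.00j], [0.60+0.00j, -0.32-0.06j, (-0.32+0.06j), 0.06+0.00j], [-0.60+0.00j, 0.44-0.25j, (0.44+0.25j), -0.66+0.00j], [(-0.34+0j), -0.63+0.00j, -0.63-0.00j, 0.64+0.00j]]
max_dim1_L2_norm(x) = 0.27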